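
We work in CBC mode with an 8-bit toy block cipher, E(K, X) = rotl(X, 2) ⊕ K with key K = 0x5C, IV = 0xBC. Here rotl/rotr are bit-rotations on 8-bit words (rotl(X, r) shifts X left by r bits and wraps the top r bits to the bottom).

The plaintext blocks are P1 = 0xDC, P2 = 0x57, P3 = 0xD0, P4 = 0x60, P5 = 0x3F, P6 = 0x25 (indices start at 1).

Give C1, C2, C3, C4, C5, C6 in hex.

CBC encryption: C_i = E(K, P_i ⊕ C_{i−1}), with C_{0} = IV.
C1: P1 ⊕ 0xBC = 0x60; E(K, 0x60) = 0xDD.
C2: P2 ⊕ 0xDD = 0x8A; E(K, 0x8A) = 0x76.
C3: P3 ⊕ 0x76 = 0xA6; E(K, 0xA6) = 0xC6.
C4: P4 ⊕ 0xC6 = 0xA6; E(K, 0xA6) = 0xC6.
C5: P5 ⊕ 0xC6 = 0xF9; E(K, 0xF9) = 0xBB.
C6: P6 ⊕ 0xBB = 0x9E; E(K, 0x9E) = 0x26.

C1 = 0xDD, C2 = 0x76, C3 = 0xC6, C4 = 0xC6, C5 = 0xBB, C6 = 0x26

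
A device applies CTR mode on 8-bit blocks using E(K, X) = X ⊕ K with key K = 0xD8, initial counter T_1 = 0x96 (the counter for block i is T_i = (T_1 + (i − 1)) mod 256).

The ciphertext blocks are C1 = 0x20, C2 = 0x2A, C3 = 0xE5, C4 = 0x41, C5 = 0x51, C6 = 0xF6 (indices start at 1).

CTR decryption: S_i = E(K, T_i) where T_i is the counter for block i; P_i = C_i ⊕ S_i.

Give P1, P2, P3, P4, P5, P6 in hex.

P1 = 0x6E, P2 = 0x65, P3 = 0xA5, P4 = 0x00, P5 = 0x13, P6 = 0xB5

P1: T = 0x96, S = E(K, T) = 0x4E; 0x20 ⊕ 0x4E = 0x6E.
P2: T = 0x97, S = E(K, T) = 0x4F; 0x2A ⊕ 0x4F = 0x65.
P3: T = 0x98, S = E(K, T) = 0x40; 0xE5 ⊕ 0x40 = 0xA5.
P4: T = 0x99, S = E(K, T) = 0x41; 0x41 ⊕ 0x41 = 0x00.
P5: T = 0x9A, S = E(K, T) = 0x42; 0x51 ⊕ 0x42 = 0x13.
P6: T = 0x9B, S = E(K, T) = 0x43; 0xF6 ⊕ 0x43 = 0xB5.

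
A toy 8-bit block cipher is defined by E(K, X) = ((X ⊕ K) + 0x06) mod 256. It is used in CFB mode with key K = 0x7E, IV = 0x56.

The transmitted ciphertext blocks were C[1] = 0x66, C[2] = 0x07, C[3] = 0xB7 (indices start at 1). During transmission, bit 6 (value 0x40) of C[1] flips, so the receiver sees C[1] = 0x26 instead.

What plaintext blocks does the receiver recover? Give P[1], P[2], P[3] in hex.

CFB decryption: P_i = C_i ⊕ E(K, C_{i−1}), with C_{0} = IV.
Only C[1] changed, to 0x26. In CFB, a change in C_i flips the same bit in P_i and garbles P_{i+1}. Decrypting the received ciphertext:
P[1]: E(K, 0x56) = 0x2E; 0x26 ⊕ 0x2E = 0x08.
P[2]: E(K, 0x26) = 0x5E; 0x07 ⊕ 0x5E = 0x59.
P[3]: E(K, 0x07) = 0x7F; 0xB7 ⊕ 0x7F = 0xC8.
Blocks that differ from the original plaintext: P[1], P[2].

P[1] = 0x08, P[2] = 0x59, P[3] = 0xC8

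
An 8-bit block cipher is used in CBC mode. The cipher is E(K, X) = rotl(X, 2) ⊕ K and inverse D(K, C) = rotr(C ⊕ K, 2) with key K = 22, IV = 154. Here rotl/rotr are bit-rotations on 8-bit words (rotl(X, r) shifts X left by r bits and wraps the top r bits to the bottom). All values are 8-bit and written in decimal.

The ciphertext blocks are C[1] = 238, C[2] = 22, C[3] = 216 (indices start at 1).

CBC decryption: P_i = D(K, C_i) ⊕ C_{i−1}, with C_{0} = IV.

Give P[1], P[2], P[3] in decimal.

P[1]: D(K, 238) = 62; 62 ⊕ 154 = 164.
P[2]: D(K, 22) = 0; 0 ⊕ 238 = 238.
P[3]: D(K, 216) = 179; 179 ⊕ 22 = 165.

P[1] = 164, P[2] = 238, P[3] = 165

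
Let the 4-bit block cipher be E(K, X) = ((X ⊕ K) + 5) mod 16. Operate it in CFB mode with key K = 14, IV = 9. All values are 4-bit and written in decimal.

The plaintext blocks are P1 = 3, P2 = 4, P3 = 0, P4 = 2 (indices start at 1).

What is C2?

C2 = 2

CFB encryption: C_i = P_i ⊕ E(K, C_{i−1}), with C_{0} = IV.
C1: E(K, 9) = 12; 3 ⊕ 12 = 15.
C2: E(K, 15) = 6; 4 ⊕ 6 = 2.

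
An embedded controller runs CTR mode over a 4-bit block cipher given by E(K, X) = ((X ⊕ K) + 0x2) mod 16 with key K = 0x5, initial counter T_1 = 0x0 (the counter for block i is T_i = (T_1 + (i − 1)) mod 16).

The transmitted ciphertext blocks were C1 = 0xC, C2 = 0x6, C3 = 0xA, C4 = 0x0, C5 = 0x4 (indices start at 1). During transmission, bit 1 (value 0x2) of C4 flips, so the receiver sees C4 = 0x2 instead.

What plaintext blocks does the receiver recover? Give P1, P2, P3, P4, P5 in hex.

CTR decryption: S_i = E(K, T_i) where T_i is the counter for block i; P_i = C_i ⊕ S_i.
Only C4 changed, to 0x2. In CTR, a change in C_i flips the same bit in P_i only; the keystream is unaffected. Decrypting the received ciphertext:
P1: T = 0x0, S = E(K, T) = 0x7; 0xC ⊕ 0x7 = 0xB.
P2: T = 0x1, S = E(K, T) = 0x6; 0x6 ⊕ 0x6 = 0x0.
P3: T = 0x2, S = E(K, T) = 0x9; 0xA ⊕ 0x9 = 0x3.
P4: T = 0x3, S = E(K, T) = 0x8; 0x2 ⊕ 0x8 = 0xA.
P5: T = 0x4, S = E(K, T) = 0x3; 0x4 ⊕ 0x3 = 0x7.
Blocks that differ from the original plaintext: P4.

P1 = 0xB, P2 = 0x0, P3 = 0x3, P4 = 0xA, P5 = 0x7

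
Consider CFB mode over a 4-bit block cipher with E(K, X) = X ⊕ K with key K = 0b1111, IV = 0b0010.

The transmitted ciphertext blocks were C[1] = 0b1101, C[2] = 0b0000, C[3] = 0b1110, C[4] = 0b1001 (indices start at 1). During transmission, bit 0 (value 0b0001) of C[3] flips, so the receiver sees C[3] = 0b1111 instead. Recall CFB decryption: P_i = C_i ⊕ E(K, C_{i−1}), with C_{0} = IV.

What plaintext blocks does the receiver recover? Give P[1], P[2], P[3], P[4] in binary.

P[1] = 0b0000, P[2] = 0b0010, P[3] = 0b0000, P[4] = 0b1001

Only C[3] changed, to 0b1111. In CFB, a change in C_i flips the same bit in P_i and garbles P_{i+1}. Decrypting the received ciphertext:
P[1]: E(K, 0b0010) = 0b1101; 0b1101 ⊕ 0b1101 = 0b0000.
P[2]: E(K, 0b1101) = 0b0010; 0b0000 ⊕ 0b0010 = 0b0010.
P[3]: E(K, 0b0000) = 0b1111; 0b1111 ⊕ 0b1111 = 0b0000.
P[4]: E(K, 0b1111) = 0b0000; 0b1001 ⊕ 0b0000 = 0b1001.
Blocks that differ from the original plaintext: P[3], P[4].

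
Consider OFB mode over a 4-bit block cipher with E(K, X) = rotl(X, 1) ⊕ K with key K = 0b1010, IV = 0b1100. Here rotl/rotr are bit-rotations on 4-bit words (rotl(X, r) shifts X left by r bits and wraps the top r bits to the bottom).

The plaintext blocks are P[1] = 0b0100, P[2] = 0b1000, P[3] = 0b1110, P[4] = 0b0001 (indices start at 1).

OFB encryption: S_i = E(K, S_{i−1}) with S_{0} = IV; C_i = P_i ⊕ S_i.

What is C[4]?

C[1]: S = E(K, 0b1100) = 0b0011; 0b0100 ⊕ 0b0011 = 0b0111.
C[2]: S = E(K, 0b0011) = 0b1100; 0b1000 ⊕ 0b1100 = 0b0100.
C[3]: S = E(K, 0b1100) = 0b0011; 0b1110 ⊕ 0b0011 = 0b1101.
C[4]: S = E(K, 0b0011) = 0b1100; 0b0001 ⊕ 0b1100 = 0b1101.

C[4] = 0b1101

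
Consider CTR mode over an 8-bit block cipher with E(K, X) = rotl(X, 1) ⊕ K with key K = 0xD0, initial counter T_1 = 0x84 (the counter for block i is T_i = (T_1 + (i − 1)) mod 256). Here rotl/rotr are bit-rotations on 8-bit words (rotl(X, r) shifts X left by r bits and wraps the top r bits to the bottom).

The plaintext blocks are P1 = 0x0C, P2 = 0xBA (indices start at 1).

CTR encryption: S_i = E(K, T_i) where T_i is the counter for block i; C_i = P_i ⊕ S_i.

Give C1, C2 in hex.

C1 = 0xD5, C2 = 0x61

C1: T = 0x84, S = E(K, T) = 0xD9; 0x0C ⊕ 0xD9 = 0xD5.
C2: T = 0x85, S = E(K, T) = 0xDB; 0xBA ⊕ 0xDB = 0x61.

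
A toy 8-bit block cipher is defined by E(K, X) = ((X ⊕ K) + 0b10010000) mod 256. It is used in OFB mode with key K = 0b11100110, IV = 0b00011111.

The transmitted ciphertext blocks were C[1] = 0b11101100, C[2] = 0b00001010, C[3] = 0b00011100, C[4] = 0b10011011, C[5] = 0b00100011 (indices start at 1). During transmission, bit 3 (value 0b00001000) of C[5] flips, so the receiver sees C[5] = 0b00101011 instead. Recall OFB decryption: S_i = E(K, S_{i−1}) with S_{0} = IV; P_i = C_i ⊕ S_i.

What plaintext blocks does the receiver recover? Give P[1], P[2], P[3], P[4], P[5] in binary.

P[1] = 0b01100101, P[2] = 0b11110101, P[3] = 0b10110101, P[4] = 0b01000100, P[5] = 0b11100010

Only C[5] changed, to 0b00101011. In OFB, a change in C_i flips the same bit in P_i only; the keystream is unaffected. Decrypting the received ciphertext:
P[1]: S = E(K, 0b00011111) = 0b10001001; 0b11101100 ⊕ 0b10001001 = 0b01100101.
P[2]: S = E(K, 0b10001001) = 0b11111111; 0b00001010 ⊕ 0b11111111 = 0b11110101.
P[3]: S = E(K, 0b11111111) = 0b10101001; 0b00011100 ⊕ 0b10101001 = 0b10110101.
P[4]: S = E(K, 0b10101001) = 0b11011111; 0b10011011 ⊕ 0b11011111 = 0b01000100.
P[5]: S = E(K, 0b11011111) = 0b11001001; 0b00101011 ⊕ 0b11001001 = 0b11100010.
Blocks that differ from the original plaintext: P[5].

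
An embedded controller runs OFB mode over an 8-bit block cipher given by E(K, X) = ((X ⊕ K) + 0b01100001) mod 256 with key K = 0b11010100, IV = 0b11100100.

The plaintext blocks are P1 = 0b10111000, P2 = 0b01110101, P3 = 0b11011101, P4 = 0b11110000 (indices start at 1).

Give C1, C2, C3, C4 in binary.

C1 = 0b00101001, C2 = 0b11010011, C3 = 0b00001110, C4 = 0b10011000

OFB encryption: S_i = E(K, S_{i−1}) with S_{0} = IV; C_i = P_i ⊕ S_i.
C1: S = E(K, 0b11100100) = 0b10010001; 0b10111000 ⊕ 0b10010001 = 0b00101001.
C2: S = E(K, 0b10010001) = 0b10100110; 0b01110101 ⊕ 0b10100110 = 0b11010011.
C3: S = E(K, 0b10100110) = 0b11010011; 0b11011101 ⊕ 0b11010011 = 0b00001110.
C4: S = E(K, 0b11010011) = 0b01101000; 0b11110000 ⊕ 0b01101000 = 0b10011000.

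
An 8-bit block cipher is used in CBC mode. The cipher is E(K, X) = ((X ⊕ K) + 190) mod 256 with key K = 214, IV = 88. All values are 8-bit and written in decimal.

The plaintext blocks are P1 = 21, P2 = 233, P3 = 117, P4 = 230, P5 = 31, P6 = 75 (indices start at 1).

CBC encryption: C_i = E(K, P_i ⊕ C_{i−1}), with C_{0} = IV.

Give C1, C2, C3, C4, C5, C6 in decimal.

C1: P1 ⊕ 88 = 77; E(K, 77) = 89.
C2: P2 ⊕ 89 = 176; E(K, 176) = 36.
C3: P3 ⊕ 36 = 81; E(K, 81) = 69.
C4: P4 ⊕ 69 = 163; E(K, 163) = 51.
C5: P5 ⊕ 51 = 44; E(K, 44) = 184.
C6: P6 ⊕ 184 = 243; E(K, 243) = 227.

C1 = 89, C2 = 36, C3 = 69, C4 = 51, C5 = 184, C6 = 227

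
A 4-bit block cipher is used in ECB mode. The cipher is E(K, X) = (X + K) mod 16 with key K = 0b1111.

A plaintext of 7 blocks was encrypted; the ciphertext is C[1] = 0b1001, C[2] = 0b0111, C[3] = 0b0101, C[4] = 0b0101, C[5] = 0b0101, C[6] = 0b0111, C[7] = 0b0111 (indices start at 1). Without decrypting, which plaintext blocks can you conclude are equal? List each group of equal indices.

P[2] = P[6] = P[7]; P[3] = P[4] = P[5]

ECB encrypts each block independently with the same key, so equal ciphertext blocks imply equal plaintext blocks.
C[2] = C[6] = C[7] = 0b0111, so P[2] = P[6] = P[7].
C[3] = C[4] = C[5] = 0b0101, so P[3] = P[4] = P[5].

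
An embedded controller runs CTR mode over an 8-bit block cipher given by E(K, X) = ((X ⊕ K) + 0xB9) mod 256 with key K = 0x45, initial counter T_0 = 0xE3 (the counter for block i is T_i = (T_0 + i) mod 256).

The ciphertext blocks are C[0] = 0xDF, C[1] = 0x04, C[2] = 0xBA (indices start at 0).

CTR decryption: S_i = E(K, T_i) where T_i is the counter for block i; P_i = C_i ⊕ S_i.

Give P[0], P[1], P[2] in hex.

P[0]: T = 0xE3, S = E(K, T) = 0x5F; 0xDF ⊕ 0x5F = 0x80.
P[1]: T = 0xE4, S = E(K, T) = 0x5A; 0x04 ⊕ 0x5A = 0x5E.
P[2]: T = 0xE5, S = E(K, T) = 0x59; 0xBA ⊕ 0x59 = 0xE3.

P[0] = 0x80, P[1] = 0x5E, P[2] = 0xE3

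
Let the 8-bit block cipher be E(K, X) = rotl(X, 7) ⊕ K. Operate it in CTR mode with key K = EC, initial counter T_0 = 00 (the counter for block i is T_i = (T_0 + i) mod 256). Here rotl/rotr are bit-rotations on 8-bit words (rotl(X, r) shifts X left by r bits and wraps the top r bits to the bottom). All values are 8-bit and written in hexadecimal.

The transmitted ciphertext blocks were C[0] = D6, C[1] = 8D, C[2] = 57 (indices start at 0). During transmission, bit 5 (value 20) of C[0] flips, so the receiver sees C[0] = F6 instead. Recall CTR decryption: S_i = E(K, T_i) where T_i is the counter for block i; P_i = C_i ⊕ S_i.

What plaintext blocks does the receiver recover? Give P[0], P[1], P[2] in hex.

Only C[0] changed, to F6. In CTR, a change in C_i flips the same bit in P_i only; the keystream is unaffected. Decrypting the received ciphertext:
P[0]: T = 00, S = E(K, T) = EC; F6 ⊕ EC = 1A.
P[1]: T = 01, S = E(K, T) = 6C; 8D ⊕ 6C = E1.
P[2]: T = 02, S = E(K, T) = ED; 57 ⊕ ED = BA.
Blocks that differ from the original plaintext: P[0].

P[0] = 1A, P[1] = E1, P[2] = BA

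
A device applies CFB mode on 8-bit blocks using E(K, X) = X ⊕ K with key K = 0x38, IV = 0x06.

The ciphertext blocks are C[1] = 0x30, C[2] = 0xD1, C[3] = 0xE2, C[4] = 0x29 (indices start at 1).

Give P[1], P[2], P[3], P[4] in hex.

CFB decryption: P_i = C_i ⊕ E(K, C_{i−1}), with C_{0} = IV.
P[1]: E(K, 0x06) = 0x3E; 0x30 ⊕ 0x3E = 0x0E.
P[2]: E(K, 0x30) = 0x08; 0xD1 ⊕ 0x08 = 0xD9.
P[3]: E(K, 0xD1) = 0xE9; 0xE2 ⊕ 0xE9 = 0x0B.
P[4]: E(K, 0xE2) = 0xDA; 0x29 ⊕ 0xDA = 0xF3.

P[1] = 0x0E, P[2] = 0xD9, P[3] = 0x0B, P[4] = 0xF3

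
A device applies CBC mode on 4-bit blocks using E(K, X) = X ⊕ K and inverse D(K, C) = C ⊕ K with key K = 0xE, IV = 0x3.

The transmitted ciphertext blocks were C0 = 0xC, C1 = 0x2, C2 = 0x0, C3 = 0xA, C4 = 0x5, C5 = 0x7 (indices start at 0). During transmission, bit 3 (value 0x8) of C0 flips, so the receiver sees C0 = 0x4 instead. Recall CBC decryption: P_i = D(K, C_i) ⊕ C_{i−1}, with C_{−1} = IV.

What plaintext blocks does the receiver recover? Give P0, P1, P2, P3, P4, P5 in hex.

P0 = 0x9, P1 = 0x8, P2 = 0xC, P3 = 0x4, P4 = 0x1, P5 = 0xC

Only C0 changed, to 0x4. In CBC, a change in C_i garbles P_i and flips the same bit in P_{i+1}. Decrypting the received ciphertext:
P0: D(K, 0x4) = 0xA; 0xA ⊕ 0x3 = 0x9.
P1: D(K, 0x2) = 0xC; 0xC ⊕ 0x4 = 0x8.
P2: D(K, 0x0) = 0xE; 0xE ⊕ 0x2 = 0xC.
P3: D(K, 0xA) = 0x4; 0x4 ⊕ 0x0 = 0x4.
P4: D(K, 0x5) = 0xB; 0xB ⊕ 0xA = 0x1.
P5: D(K, 0x7) = 0x9; 0x9 ⊕ 0x5 = 0xC.
Blocks that differ from the original plaintext: P0, P1.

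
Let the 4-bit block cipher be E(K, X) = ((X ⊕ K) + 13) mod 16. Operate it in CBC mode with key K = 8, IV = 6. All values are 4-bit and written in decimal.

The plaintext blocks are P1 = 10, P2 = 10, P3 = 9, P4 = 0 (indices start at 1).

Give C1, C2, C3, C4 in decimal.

C1 = 1, C2 = 0, C3 = 14, C4 = 3

CBC encryption: C_i = E(K, P_i ⊕ C_{i−1}), with C_{0} = IV.
C1: P1 ⊕ 6 = 12; E(K, 12) = 1.
C2: P2 ⊕ 1 = 11; E(K, 11) = 0.
C3: P3 ⊕ 0 = 9; E(K, 9) = 14.
C4: P4 ⊕ 14 = 14; E(K, 14) = 3.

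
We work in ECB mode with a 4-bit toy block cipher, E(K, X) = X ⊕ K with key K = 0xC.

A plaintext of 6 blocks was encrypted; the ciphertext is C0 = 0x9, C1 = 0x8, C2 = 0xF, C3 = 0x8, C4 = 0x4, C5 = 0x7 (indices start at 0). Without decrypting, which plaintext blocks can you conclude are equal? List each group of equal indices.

P1 = P3

ECB encrypts each block independently with the same key, so equal ciphertext blocks imply equal plaintext blocks.
C1 = C3 = 0x8, so P1 = P3.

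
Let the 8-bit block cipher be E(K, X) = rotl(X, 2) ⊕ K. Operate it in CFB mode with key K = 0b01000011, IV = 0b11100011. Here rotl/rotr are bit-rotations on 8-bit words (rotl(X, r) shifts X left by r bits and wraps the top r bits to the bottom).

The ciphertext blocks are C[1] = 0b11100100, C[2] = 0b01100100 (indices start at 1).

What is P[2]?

CFB decryption: P_i = C_i ⊕ E(K, C_{i−1}), with C_{0} = IV.
P[2]: E(K, 0b11100100) = 0b11010000; 0b01100100 ⊕ 0b11010000 = 0b10110100.

P[2] = 0b10110100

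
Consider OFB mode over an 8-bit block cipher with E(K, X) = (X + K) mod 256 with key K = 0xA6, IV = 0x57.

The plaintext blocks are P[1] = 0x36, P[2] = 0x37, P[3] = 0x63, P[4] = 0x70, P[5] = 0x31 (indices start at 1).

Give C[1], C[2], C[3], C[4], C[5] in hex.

OFB encryption: S_i = E(K, S_{i−1}) with S_{0} = IV; C_i = P_i ⊕ S_i.
C[1]: S = E(K, 0x57) = 0xFD; 0x36 ⊕ 0xFD = 0xCB.
C[2]: S = E(K, 0xFD) = 0xA3; 0x37 ⊕ 0xA3 = 0x94.
C[3]: S = E(K, 0xA3) = 0x49; 0x63 ⊕ 0x49 = 0x2A.
C[4]: S = E(K, 0x49) = 0xEF; 0x70 ⊕ 0xEF = 0x9F.
C[5]: S = E(K, 0xEF) = 0x95; 0x31 ⊕ 0x95 = 0xA4.

C[1] = 0xCB, C[2] = 0x94, C[3] = 0x2A, C[4] = 0x9F, C[5] = 0xA4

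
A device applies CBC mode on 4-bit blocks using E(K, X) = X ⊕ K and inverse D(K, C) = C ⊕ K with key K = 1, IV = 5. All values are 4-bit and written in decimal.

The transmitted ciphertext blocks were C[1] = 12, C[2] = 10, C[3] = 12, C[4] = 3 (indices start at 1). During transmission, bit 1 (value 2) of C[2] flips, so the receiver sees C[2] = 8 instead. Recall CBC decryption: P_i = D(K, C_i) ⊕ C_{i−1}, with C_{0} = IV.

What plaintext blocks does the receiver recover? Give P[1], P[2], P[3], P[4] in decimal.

P[1] = 8, P[2] = 5, P[3] = 5, P[4] = 14

Only C[2] changed, to 8. In CBC, a change in C_i garbles P_i and flips the same bit in P_{i+1}. Decrypting the received ciphertext:
P[1]: D(K, 12) = 13; 13 ⊕ 5 = 8.
P[2]: D(K, 8) = 9; 9 ⊕ 12 = 5.
P[3]: D(K, 12) = 13; 13 ⊕ 8 = 5.
P[4]: D(K, 3) = 2; 2 ⊕ 12 = 14.
Blocks that differ from the original plaintext: P[2], P[3].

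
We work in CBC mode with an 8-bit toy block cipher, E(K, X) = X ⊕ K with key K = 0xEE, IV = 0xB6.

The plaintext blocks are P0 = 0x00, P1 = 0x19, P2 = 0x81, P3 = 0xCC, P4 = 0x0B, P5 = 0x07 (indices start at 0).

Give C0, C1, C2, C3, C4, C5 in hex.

C0 = 0x58, C1 = 0xAF, C2 = 0xC0, C3 = 0xE2, C4 = 0x07, C5 = 0xEE

CBC encryption: C_i = E(K, P_i ⊕ C_{i−1}), with C_{−1} = IV.
C0: P0 ⊕ 0xB6 = 0xB6; E(K, 0xB6) = 0x58.
C1: P1 ⊕ 0x58 = 0x41; E(K, 0x41) = 0xAF.
C2: P2 ⊕ 0xAF = 0x2E; E(K, 0x2E) = 0xC0.
C3: P3 ⊕ 0xC0 = 0x0C; E(K, 0x0C) = 0xE2.
C4: P4 ⊕ 0xE2 = 0xE9; E(K, 0xE9) = 0x07.
C5: P5 ⊕ 0x07 = 0x00; E(K, 0x00) = 0xEE.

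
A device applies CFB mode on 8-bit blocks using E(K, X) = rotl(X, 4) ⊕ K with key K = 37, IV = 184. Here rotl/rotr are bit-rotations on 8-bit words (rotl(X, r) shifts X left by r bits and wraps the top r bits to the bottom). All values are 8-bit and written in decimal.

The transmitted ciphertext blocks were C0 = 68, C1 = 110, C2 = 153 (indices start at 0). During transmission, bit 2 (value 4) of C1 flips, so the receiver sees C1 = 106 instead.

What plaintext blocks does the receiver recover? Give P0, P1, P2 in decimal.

P0 = 234, P1 = 11, P2 = 26

CFB decryption: P_i = C_i ⊕ E(K, C_{i−1}), with C_{−1} = IV.
Only C1 changed, to 106. In CFB, a change in C_i flips the same bit in P_i and garbles P_{i+1}. Decrypting the received ciphertext:
P0: E(K, 184) = 174; 68 ⊕ 174 = 234.
P1: E(K, 68) = 97; 106 ⊕ 97 = 11.
P2: E(K, 106) = 131; 153 ⊕ 131 = 26.
Blocks that differ from the original plaintext: P1, P2.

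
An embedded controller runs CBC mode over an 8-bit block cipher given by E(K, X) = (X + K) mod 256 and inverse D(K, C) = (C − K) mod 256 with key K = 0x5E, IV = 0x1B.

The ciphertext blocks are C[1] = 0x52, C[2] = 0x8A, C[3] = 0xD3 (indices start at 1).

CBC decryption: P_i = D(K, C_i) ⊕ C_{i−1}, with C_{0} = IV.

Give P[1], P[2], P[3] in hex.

P[1] = 0xEF, P[2] = 0x7E, P[3] = 0xFF

P[1]: D(K, 0x52) = 0xF4; 0xF4 ⊕ 0x1B = 0xEF.
P[2]: D(K, 0x8A) = 0x2C; 0x2C ⊕ 0x52 = 0x7E.
P[3]: D(K, 0xD3) = 0x75; 0x75 ⊕ 0x8A = 0xFF.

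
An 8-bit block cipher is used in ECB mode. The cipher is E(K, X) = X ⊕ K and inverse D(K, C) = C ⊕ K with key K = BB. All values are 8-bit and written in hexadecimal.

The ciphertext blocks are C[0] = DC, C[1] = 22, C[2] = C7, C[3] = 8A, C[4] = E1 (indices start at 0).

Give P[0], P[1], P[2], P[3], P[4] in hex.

ECB decryption: P_i = D(K, C_i).
P[0]: D(K, DC) = 67.
P[1]: D(K, 22) = 99.
P[2]: D(K, C7) = 7C.
P[3]: D(K, 8A) = 31.
P[4]: D(K, E1) = 5A.

P[0] = 67, P[1] = 99, P[2] = 7C, P[3] = 31, P[4] = 5A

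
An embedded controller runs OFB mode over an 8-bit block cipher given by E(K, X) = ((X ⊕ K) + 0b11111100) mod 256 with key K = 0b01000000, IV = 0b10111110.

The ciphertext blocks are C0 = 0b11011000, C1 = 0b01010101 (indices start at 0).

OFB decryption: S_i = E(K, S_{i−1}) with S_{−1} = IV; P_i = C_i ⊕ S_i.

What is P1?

P1 = 0b11100011

P0: S = E(K, 0b10111110) = 0b11111010; 0b11011000 ⊕ 0b11111010 = 0b00100010.
P1: S = E(K, 0b11111010) = 0b10110110; 0b01010101 ⊕ 0b10110110 = 0b11100011.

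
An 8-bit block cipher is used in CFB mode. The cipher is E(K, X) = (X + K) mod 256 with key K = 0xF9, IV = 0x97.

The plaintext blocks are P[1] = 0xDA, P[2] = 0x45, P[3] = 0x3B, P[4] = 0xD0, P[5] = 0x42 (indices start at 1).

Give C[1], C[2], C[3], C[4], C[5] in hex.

C[1] = 0x4A, C[2] = 0x06, C[3] = 0xC4, C[4] = 0x6D, C[5] = 0x24

CFB encryption: C_i = P_i ⊕ E(K, C_{i−1}), with C_{0} = IV.
C[1]: E(K, 0x97) = 0x90; 0xDA ⊕ 0x90 = 0x4A.
C[2]: E(K, 0x4A) = 0x43; 0x45 ⊕ 0x43 = 0x06.
C[3]: E(K, 0x06) = 0xFF; 0x3B ⊕ 0xFF = 0xC4.
C[4]: E(K, 0xC4) = 0xBD; 0xD0 ⊕ 0xBD = 0x6D.
C[5]: E(K, 0x6D) = 0x66; 0x42 ⊕ 0x66 = 0x24.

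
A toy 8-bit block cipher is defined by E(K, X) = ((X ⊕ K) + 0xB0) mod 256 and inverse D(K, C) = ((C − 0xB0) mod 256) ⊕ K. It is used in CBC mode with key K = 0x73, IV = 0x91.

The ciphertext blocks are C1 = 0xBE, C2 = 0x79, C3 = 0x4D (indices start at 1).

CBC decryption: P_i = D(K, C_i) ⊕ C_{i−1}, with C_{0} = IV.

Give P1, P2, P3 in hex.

P1: D(K, 0xBE) = 0x7D; 0x7D ⊕ 0x91 = 0xEC.
P2: D(K, 0x79) = 0xBA; 0xBA ⊕ 0xBE = 0x04.
P3: D(K, 0x4D) = 0xEE; 0xEE ⊕ 0x79 = 0x97.

P1 = 0xEC, P2 = 0x04, P3 = 0x97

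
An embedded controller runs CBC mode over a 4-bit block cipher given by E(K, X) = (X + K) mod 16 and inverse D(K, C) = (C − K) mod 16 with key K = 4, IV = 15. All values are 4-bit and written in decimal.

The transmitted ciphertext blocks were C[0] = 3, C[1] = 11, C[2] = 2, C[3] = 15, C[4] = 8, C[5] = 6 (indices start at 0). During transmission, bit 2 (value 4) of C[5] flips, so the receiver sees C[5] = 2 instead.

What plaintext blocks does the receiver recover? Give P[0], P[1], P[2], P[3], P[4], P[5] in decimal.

P[0] = 0, P[1] = 4, P[2] = 5, P[3] = 9, P[4] = 11, P[5] = 6

CBC decryption: P_i = D(K, C_i) ⊕ C_{i−1}, with C_{−1} = IV.
Only C[5] changed, to 2. In CBC, a change in C_i garbles P_i and flips the same bit in P_{i+1}. Decrypting the received ciphertext:
P[0]: D(K, 3) = 15; 15 ⊕ 15 = 0.
P[1]: D(K, 11) = 7; 7 ⊕ 3 = 4.
P[2]: D(K, 2) = 14; 14 ⊕ 11 = 5.
P[3]: D(K, 15) = 11; 11 ⊕ 2 = 9.
P[4]: D(K, 8) = 4; 4 ⊕ 15 = 11.
P[5]: D(K, 2) = 14; 14 ⊕ 8 = 6.
Blocks that differ from the original plaintext: P[5].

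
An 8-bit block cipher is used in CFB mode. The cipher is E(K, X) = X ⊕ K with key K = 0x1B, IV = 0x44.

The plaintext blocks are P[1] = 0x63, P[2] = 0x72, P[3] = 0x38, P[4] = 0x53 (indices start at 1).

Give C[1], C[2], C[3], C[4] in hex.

C[1] = 0x3C, C[2] = 0x55, C[3] = 0x76, C[4] = 0x3E

CFB encryption: C_i = P_i ⊕ E(K, C_{i−1}), with C_{0} = IV.
C[1]: E(K, 0x44) = 0x5F; 0x63 ⊕ 0x5F = 0x3C.
C[2]: E(K, 0x3C) = 0x27; 0x72 ⊕ 0x27 = 0x55.
C[3]: E(K, 0x55) = 0x4E; 0x38 ⊕ 0x4E = 0x76.
C[4]: E(K, 0x76) = 0x6D; 0x53 ⊕ 0x6D = 0x3E.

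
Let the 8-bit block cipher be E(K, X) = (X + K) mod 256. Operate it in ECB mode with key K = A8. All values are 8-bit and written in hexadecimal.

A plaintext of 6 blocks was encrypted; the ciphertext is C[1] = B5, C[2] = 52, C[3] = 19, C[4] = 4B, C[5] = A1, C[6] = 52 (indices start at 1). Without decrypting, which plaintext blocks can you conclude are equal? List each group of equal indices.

P[2] = P[6]

ECB encrypts each block independently with the same key, so equal ciphertext blocks imply equal plaintext blocks.
C[2] = C[6] = 52, so P[2] = P[6].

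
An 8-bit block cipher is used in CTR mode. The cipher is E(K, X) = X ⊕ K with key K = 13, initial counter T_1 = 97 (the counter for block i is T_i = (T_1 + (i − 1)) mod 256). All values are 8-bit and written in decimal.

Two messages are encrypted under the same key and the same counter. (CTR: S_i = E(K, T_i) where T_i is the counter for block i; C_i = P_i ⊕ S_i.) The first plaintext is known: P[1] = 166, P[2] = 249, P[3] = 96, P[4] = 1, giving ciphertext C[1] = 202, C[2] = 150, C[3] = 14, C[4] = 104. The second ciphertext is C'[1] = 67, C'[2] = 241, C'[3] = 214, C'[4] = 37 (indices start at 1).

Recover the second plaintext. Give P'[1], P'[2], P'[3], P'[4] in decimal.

In CTR with a reused counter, both messages share the same keystream S_i, so C_i ⊕ C'_i = P_i ⊕ P'_i and thus P'_i = P_i ⊕ C_i ⊕ C'_i.
P'[1]: 166 ⊕ 202 ⊕ 67 = 47.
P'[2]: 249 ⊕ 150 ⊕ 241 = 158.
P'[3]: 96 ⊕ 14 ⊕ 214 = 184.
P'[4]: 1 ⊕ 104 ⊕ 37 = 76.

P'[1] = 47, P'[2] = 158, P'[3] = 184, P'[4] = 76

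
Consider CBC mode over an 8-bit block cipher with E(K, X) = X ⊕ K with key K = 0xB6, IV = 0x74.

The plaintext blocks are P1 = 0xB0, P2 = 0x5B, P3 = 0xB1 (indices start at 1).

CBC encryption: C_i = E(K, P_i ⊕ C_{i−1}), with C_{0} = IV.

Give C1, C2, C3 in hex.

C1: P1 ⊕ 0x74 = 0xC4; E(K, 0xC4) = 0x72.
C2: P2 ⊕ 0x72 = 0x29; E(K, 0x29) = 0x9F.
C3: P3 ⊕ 0x9F = 0x2E; E(K, 0x2E) = 0x98.

C1 = 0x72, C2 = 0x9F, C3 = 0x98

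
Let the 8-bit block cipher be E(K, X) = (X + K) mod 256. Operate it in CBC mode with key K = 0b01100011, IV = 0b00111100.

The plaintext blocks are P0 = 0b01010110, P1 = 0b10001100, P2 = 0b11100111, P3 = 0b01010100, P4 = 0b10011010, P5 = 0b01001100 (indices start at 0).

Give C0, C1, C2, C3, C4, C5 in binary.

CBC encryption: C_i = E(K, P_i ⊕ C_{i−1}), with C_{−1} = IV.
C0: P0 ⊕ 0b00111100 = 0b01101010; E(K, 0b01101010) = 0b11001101.
C1: P1 ⊕ 0b11001101 = 0b01000001; E(K, 0b01000001) = 0b10100100.
C2: P2 ⊕ 0b10100100 = 0b01000011; E(K, 0b01000011) = 0b10100110.
C3: P3 ⊕ 0b10100110 = 0b11110010; E(K, 0b11110010) = 0b01010101.
C4: P4 ⊕ 0b01010101 = 0b11001111; E(K, 0b11001111) = 0b00110010.
C5: P5 ⊕ 0b00110010 = 0b01111110; E(K, 0b01111110) = 0b11100001.

C0 = 0b11001101, C1 = 0b10100100, C2 = 0b10100110, C3 = 0b01010101, C4 = 0b00110010, C5 = 0b11100001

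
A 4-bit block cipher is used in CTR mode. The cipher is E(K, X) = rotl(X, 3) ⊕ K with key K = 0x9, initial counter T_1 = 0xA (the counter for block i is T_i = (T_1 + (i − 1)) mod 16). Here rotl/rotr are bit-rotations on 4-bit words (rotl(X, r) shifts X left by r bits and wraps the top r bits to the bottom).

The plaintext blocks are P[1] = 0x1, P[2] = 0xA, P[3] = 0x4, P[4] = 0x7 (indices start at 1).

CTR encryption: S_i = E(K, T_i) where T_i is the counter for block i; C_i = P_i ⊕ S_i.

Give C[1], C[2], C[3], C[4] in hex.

C[1] = 0xD, C[2] = 0xE, C[3] = 0xB, C[4] = 0x0

C[1]: T = 0xA, S = E(K, T) = 0xC; 0x1 ⊕ 0xC = 0xD.
C[2]: T = 0xB, S = E(K, T) = 0x4; 0xA ⊕ 0x4 = 0xE.
C[3]: T = 0xC, S = E(K, T) = 0xF; 0x4 ⊕ 0xF = 0xB.
C[4]: T = 0xD, S = E(K, T) = 0x7; 0x7 ⊕ 0x7 = 0x0.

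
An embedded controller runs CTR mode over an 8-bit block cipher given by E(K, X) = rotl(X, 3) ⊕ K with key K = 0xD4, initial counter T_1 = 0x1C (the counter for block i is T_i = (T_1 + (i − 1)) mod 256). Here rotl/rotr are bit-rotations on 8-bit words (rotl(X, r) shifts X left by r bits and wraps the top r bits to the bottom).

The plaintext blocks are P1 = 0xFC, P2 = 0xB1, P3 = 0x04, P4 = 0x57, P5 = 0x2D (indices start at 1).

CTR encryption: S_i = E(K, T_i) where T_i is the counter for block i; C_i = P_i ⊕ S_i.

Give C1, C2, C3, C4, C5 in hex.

C1: T = 0x1C, S = E(K, T) = 0x34; 0xFC ⊕ 0x34 = 0xC8.
C2: T = 0x1D, S = E(K, T) = 0x3C; 0xB1 ⊕ 0x3C = 0x8D.
C3: T = 0x1E, S = E(K, T) = 0x24; 0x04 ⊕ 0x24 = 0x20.
C4: T = 0x1F, S = E(K, T) = 0x2C; 0x57 ⊕ 0x2C = 0x7B.
C5: T = 0x20, S = E(K, T) = 0xD5; 0x2D ⊕ 0xD5 = 0xF8.

C1 = 0xC8, C2 = 0x8D, C3 = 0x20, C4 = 0x7B, C5 = 0xF8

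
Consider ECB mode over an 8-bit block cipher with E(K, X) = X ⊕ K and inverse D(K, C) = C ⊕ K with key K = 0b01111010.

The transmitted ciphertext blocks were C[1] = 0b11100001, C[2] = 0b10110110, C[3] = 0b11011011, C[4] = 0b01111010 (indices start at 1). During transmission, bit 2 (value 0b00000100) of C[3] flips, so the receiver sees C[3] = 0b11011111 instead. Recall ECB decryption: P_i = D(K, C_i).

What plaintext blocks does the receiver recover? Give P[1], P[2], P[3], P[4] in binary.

P[1] = 0b10011011, P[2] = 0b11001100, P[3] = 0b10100101, P[4] = 0b00000000

Only C[3] changed, to 0b11011111. In ECB, a change in C_i affects only P_i. Decrypting the received ciphertext:
P[1]: D(K, 0b11100001) = 0b10011011.
P[2]: D(K, 0b10110110) = 0b11001100.
P[3]: D(K, 0b11011111) = 0b10100101.
P[4]: D(K, 0b01111010) = 0b00000000.
Blocks that differ from the original plaintext: P[3].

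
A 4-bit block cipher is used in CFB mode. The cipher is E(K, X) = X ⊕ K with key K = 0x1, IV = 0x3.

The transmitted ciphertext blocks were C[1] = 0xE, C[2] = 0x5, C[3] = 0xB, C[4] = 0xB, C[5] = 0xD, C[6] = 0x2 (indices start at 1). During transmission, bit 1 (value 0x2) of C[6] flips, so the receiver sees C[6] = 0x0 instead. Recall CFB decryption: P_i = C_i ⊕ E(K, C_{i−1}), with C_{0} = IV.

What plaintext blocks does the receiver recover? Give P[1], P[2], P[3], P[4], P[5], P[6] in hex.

P[1] = 0xC, P[2] = 0xA, P[3] = 0xF, P[4] = 0x1, P[5] = 0x7, P[6] = 0xC

Only C[6] changed, to 0x0. In CFB, a change in C_i flips the same bit in P_i and garbles P_{i+1}. Decrypting the received ciphertext:
P[1]: E(K, 0x3) = 0x2; 0xE ⊕ 0x2 = 0xC.
P[2]: E(K, 0xE) = 0xF; 0x5 ⊕ 0xF = 0xA.
P[3]: E(K, 0x5) = 0x4; 0xB ⊕ 0x4 = 0xF.
P[4]: E(K, 0xB) = 0xA; 0xB ⊕ 0xA = 0x1.
P[5]: E(K, 0xB) = 0xA; 0xD ⊕ 0xA = 0x7.
P[6]: E(K, 0xD) = 0xC; 0x0 ⊕ 0xC = 0xC.
Blocks that differ from the original plaintext: P[6].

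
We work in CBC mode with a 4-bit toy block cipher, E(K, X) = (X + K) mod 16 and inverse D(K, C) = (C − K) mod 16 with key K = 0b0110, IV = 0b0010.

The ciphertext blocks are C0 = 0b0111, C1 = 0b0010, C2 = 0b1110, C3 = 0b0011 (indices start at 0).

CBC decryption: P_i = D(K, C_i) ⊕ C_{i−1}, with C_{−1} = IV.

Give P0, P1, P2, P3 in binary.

P0: D(K, 0b0111) = 0b0001; 0b0001 ⊕ 0b0010 = 0b0011.
P1: D(K, 0b0010) = 0b1100; 0b1100 ⊕ 0b0111 = 0b1011.
P2: D(K, 0b1110) = 0b1000; 0b1000 ⊕ 0b0010 = 0b1010.
P3: D(K, 0b0011) = 0b1101; 0b1101 ⊕ 0b1110 = 0b0011.

P0 = 0b0011, P1 = 0b1011, P2 = 0b1010, P3 = 0b0011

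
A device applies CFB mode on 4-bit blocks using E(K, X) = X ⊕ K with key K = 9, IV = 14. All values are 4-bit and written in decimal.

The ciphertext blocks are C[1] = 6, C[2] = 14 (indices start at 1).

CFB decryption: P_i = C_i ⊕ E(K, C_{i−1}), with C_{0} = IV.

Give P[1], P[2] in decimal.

P[1]: E(K, 14) = 7; 6 ⊕ 7 = 1.
P[2]: E(K, 6) = 15; 14 ⊕ 15 = 1.

P[1] = 1, P[2] = 1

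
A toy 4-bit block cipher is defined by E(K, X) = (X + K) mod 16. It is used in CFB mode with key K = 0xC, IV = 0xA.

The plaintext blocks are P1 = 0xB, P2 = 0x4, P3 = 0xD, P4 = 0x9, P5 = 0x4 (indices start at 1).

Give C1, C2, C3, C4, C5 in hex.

CFB encryption: C_i = P_i ⊕ E(K, C_{i−1}), with C_{0} = IV.
C1: E(K, 0xA) = 0x6; 0xB ⊕ 0x6 = 0xD.
C2: E(K, 0xD) = 0x9; 0x4 ⊕ 0x9 = 0xD.
C3: E(K, 0xD) = 0x9; 0xD ⊕ 0x9 = 0x4.
C4: E(K, 0x4) = 0x0; 0x9 ⊕ 0x0 = 0x9.
C5: E(K, 0x9) = 0x5; 0x4 ⊕ 0x5 = 0x1.

C1 = 0xD, C2 = 0xD, C3 = 0x4, C4 = 0x9, C5 = 0x1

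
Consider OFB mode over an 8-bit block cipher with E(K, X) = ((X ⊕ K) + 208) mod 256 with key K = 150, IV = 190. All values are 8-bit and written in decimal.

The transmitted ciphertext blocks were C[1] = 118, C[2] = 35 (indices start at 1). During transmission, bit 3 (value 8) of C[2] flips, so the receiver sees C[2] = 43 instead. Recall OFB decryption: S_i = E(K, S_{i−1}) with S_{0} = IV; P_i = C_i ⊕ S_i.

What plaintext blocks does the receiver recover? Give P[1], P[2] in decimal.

Only C[2] changed, to 43. In OFB, a change in C_i flips the same bit in P_i only; the keystream is unaffected. Decrypting the received ciphertext:
P[1]: S = E(K, 190) = 248; 118 ⊕ 248 = 142.
P[2]: S = E(K, 248) = 62; 43 ⊕ 62 = 21.
Blocks that differ from the original plaintext: P[2].

P[1] = 142, P[2] = 21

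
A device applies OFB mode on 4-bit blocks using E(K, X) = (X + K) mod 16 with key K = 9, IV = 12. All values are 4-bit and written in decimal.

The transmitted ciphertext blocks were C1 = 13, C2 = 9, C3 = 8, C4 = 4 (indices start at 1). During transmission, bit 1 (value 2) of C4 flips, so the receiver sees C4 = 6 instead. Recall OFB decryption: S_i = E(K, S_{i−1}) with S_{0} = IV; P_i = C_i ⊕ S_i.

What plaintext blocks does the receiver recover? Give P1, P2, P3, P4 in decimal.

P1 = 8, P2 = 7, P3 = 15, P4 = 6

Only C4 changed, to 6. In OFB, a change in C_i flips the same bit in P_i only; the keystream is unaffected. Decrypting the received ciphertext:
P1: S = E(K, 12) = 5; 13 ⊕ 5 = 8.
P2: S = E(K, 5) = 14; 9 ⊕ 14 = 7.
P3: S = E(K, 14) = 7; 8 ⊕ 7 = 15.
P4: S = E(K, 7) = 0; 6 ⊕ 0 = 6.
Blocks that differ from the original plaintext: P4.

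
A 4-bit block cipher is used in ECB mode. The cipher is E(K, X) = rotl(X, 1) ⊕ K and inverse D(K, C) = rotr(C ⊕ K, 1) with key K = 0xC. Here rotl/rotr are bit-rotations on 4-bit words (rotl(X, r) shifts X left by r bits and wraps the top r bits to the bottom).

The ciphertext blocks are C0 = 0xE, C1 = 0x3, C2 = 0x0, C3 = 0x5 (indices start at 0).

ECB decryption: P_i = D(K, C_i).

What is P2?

P2 = 0x6

P2: D(K, 0x0) = 0x6.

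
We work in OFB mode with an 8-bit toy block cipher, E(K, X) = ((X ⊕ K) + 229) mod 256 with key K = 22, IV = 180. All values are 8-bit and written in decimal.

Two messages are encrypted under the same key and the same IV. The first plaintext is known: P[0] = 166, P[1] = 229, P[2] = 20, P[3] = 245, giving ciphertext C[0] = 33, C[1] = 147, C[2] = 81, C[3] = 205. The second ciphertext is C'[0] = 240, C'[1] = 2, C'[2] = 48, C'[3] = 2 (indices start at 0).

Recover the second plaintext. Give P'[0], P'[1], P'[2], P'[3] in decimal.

In OFB with a reused IV, both messages share the same keystream S_i, so C_i ⊕ C'_i = P_i ⊕ P'_i and thus P'_i = P_i ⊕ C_i ⊕ C'_i.
P'[0]: 166 ⊕ 33 ⊕ 240 = 119.
P'[1]: 229 ⊕ 147 ⊕ 2 = 116.
P'[2]: 20 ⊕ 81 ⊕ 48 = 117.
P'[3]: 245 ⊕ 205 ⊕ 2 = 58.

P'[0] = 119, P'[1] = 116, P'[2] = 117, P'[3] = 58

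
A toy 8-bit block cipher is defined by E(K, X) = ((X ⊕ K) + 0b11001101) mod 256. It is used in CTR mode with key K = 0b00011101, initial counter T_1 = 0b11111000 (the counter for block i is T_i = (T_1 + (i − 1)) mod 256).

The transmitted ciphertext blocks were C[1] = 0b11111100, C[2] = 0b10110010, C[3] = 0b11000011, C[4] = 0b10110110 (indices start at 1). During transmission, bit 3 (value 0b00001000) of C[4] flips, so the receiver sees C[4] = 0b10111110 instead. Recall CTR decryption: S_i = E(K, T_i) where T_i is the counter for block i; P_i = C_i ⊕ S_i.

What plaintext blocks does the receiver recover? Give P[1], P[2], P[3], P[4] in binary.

Only C[4] changed, to 0b10111110. In CTR, a change in C_i flips the same bit in P_i only; the keystream is unaffected. Decrypting the received ciphertext:
P[1]: T = 0b11111000, S = E(K, T) = 0b10110010; 0b11111100 ⊕ 0b10110010 = 0b01001110.
P[2]: T = 0b11111001, S = E(K, T) = 0b10110001; 0b10110010 ⊕ 0b10110001 = 0b00000011.
P[3]: T = 0b11111010, S = E(K, T) = 0b10110100; 0b11000011 ⊕ 0b10110100 = 0b01110111.
P[4]: T = 0b11111011, S = E(K, T) = 0b10110011; 0b10111110 ⊕ 0b10110011 = 0b00001101.
Blocks that differ from the original plaintext: P[4].

P[1] = 0b01001110, P[2] = 0b00000011, P[3] = 0b01110111, P[4] = 0b00001101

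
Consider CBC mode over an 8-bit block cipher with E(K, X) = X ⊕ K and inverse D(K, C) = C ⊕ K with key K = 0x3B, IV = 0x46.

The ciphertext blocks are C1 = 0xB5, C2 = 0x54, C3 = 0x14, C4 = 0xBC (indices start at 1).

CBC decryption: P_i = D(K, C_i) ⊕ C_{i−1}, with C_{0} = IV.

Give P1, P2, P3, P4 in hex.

P1: D(K, 0xB5) = 0x8E; 0x8E ⊕ 0x46 = 0xC8.
P2: D(K, 0x54) = 0x6F; 0x6F ⊕ 0xB5 = 0xDA.
P3: D(K, 0x14) = 0x2F; 0x2F ⊕ 0x54 = 0x7B.
P4: D(K, 0xBC) = 0x87; 0x87 ⊕ 0x14 = 0x93.

P1 = 0xC8, P2 = 0xDA, P3 = 0x7B, P4 = 0x93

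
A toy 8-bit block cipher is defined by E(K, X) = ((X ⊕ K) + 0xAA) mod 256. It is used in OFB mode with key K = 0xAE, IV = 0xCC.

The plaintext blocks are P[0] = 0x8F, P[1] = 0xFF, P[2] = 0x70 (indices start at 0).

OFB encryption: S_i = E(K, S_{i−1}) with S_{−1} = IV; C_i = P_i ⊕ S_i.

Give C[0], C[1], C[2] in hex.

C[0] = 0x83, C[1] = 0xB3, C[2] = 0xFC

C[0]: S = E(K, 0xCC) = 0x0C; 0x8F ⊕ 0x0C = 0x83.
C[1]: S = E(K, 0x0C) = 0x4C; 0xFF ⊕ 0x4C = 0xB3.
C[2]: S = E(K, 0x4C) = 0x8C; 0x70 ⊕ 0x8C = 0xFC.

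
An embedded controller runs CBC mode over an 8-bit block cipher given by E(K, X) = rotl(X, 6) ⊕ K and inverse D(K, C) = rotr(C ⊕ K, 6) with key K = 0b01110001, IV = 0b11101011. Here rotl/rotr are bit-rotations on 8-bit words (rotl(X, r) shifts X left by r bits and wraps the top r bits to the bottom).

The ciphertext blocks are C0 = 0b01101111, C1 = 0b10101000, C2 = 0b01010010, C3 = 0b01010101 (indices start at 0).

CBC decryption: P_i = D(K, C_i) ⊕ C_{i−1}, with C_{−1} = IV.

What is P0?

P0 = 0b10010011

P0: D(K, 0b01101111) = 0b01111000; 0b01111000 ⊕ 0b11101011 = 0b10010011.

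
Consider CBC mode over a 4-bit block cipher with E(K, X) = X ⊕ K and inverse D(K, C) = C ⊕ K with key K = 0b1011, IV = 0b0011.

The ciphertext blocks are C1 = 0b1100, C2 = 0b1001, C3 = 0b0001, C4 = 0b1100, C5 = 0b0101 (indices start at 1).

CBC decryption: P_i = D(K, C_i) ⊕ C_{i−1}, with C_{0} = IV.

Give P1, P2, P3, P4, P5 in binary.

P1: D(K, 0b1100) = 0b0111; 0b0111 ⊕ 0b0011 = 0b0100.
P2: D(K, 0b1001) = 0b0010; 0b0010 ⊕ 0b1100 = 0b1110.
P3: D(K, 0b0001) = 0b1010; 0b1010 ⊕ 0b1001 = 0b0011.
P4: D(K, 0b1100) = 0b0111; 0b0111 ⊕ 0b0001 = 0b0110.
P5: D(K, 0b0101) = 0b1110; 0b1110 ⊕ 0b1100 = 0b0010.

P1 = 0b0100, P2 = 0b1110, P3 = 0b0011, P4 = 0b0110, P5 = 0b0010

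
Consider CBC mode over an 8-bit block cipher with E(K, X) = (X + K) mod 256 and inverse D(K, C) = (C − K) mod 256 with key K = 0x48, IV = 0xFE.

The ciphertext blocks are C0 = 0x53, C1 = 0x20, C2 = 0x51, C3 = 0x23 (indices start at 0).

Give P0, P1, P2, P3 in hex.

P0 = 0xF5, P1 = 0x8B, P2 = 0x29, P3 = 0x8A

CBC decryption: P_i = D(K, C_i) ⊕ C_{i−1}, with C_{−1} = IV.
P0: D(K, 0x53) = 0x0B; 0x0B ⊕ 0xFE = 0xF5.
P1: D(K, 0x20) = 0xD8; 0xD8 ⊕ 0x53 = 0x8B.
P2: D(K, 0x51) = 0x09; 0x09 ⊕ 0x20 = 0x29.
P3: D(K, 0x23) = 0xDB; 0xDB ⊕ 0x51 = 0x8A.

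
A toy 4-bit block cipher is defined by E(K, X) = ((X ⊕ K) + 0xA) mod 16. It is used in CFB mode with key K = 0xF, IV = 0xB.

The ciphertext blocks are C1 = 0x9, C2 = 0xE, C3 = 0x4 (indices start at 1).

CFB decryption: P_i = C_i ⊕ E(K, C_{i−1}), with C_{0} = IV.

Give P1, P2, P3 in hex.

P1 = 0x7, P2 = 0xE, P3 = 0xF

P1: E(K, 0xB) = 0xE; 0x9 ⊕ 0xE = 0x7.
P2: E(K, 0x9) = 0x0; 0xE ⊕ 0x0 = 0xE.
P3: E(K, 0xE) = 0xB; 0x4 ⊕ 0xB = 0xF.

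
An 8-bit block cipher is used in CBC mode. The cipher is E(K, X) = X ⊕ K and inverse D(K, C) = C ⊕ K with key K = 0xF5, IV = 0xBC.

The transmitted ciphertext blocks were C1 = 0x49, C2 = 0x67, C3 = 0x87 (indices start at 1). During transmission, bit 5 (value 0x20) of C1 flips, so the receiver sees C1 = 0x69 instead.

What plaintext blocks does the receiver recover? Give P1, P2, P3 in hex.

CBC decryption: P_i = D(K, C_i) ⊕ C_{i−1}, with C_{0} = IV.
Only C1 changed, to 0x69. In CBC, a change in C_i garbles P_i and flips the same bit in P_{i+1}. Decrypting the received ciphertext:
P1: D(K, 0x69) = 0x9C; 0x9C ⊕ 0xBC = 0x20.
P2: D(K, 0x67) = 0x92; 0x92 ⊕ 0x69 = 0xFB.
P3: D(K, 0x87) = 0x72; 0x72 ⊕ 0x67 = 0x15.
Blocks that differ from the original plaintext: P1, P2.

P1 = 0x20, P2 = 0xFB, P3 = 0x15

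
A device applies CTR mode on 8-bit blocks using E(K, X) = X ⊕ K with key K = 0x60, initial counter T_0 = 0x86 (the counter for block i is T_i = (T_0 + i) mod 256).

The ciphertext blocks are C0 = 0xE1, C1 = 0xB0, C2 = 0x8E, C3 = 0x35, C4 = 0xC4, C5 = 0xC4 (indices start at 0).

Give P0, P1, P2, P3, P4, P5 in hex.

CTR decryption: S_i = E(K, T_i) where T_i is the counter for block i; P_i = C_i ⊕ S_i.
P0: T = 0x86, S = E(K, T) = 0xE6; 0xE1 ⊕ 0xE6 = 0x07.
P1: T = 0x87, S = E(K, T) = 0xE7; 0xB0 ⊕ 0xE7 = 0x57.
P2: T = 0x88, S = E(K, T) = 0xE8; 0x8E ⊕ 0xE8 = 0x66.
P3: T = 0x89, S = E(K, T) = 0xE9; 0x35 ⊕ 0xE9 = 0xDC.
P4: T = 0x8A, S = E(K, T) = 0xEA; 0xC4 ⊕ 0xEA = 0x2E.
P5: T = 0x8B, S = E(K, T) = 0xEB; 0xC4 ⊕ 0xEB = 0x2F.

P0 = 0x07, P1 = 0x57, P2 = 0x66, P3 = 0xDC, P4 = 0x2E, P5 = 0x2F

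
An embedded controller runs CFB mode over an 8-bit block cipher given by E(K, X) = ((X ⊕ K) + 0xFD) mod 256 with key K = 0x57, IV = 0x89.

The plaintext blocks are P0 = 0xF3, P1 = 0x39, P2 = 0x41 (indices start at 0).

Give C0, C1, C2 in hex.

C0 = 0x28, C1 = 0x45, C2 = 0x4E

CFB encryption: C_i = P_i ⊕ E(K, C_{i−1}), with C_{−1} = IV.
C0: E(K, 0x89) = 0xDB; 0xF3 ⊕ 0xDB = 0x28.
C1: E(K, 0x28) = 0x7C; 0x39 ⊕ 0x7C = 0x45.
C2: E(K, 0x45) = 0x0F; 0x41 ⊕ 0x0F = 0x4E.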